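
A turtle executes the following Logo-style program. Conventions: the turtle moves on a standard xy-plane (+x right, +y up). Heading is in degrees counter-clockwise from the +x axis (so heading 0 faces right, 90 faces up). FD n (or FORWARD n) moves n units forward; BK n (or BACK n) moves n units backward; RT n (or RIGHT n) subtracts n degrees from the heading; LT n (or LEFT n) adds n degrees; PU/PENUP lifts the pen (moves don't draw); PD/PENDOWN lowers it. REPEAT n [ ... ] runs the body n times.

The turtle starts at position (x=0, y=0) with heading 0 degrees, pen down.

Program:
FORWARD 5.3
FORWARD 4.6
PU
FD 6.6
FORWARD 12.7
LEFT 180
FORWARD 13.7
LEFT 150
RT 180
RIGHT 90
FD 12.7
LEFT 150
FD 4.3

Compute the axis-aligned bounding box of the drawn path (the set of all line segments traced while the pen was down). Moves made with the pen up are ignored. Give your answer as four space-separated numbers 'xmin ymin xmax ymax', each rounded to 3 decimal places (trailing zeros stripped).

Executing turtle program step by step:
Start: pos=(0,0), heading=0, pen down
FD 5.3: (0,0) -> (5.3,0) [heading=0, draw]
FD 4.6: (5.3,0) -> (9.9,0) [heading=0, draw]
PU: pen up
FD 6.6: (9.9,0) -> (16.5,0) [heading=0, move]
FD 12.7: (16.5,0) -> (29.2,0) [heading=0, move]
LT 180: heading 0 -> 180
FD 13.7: (29.2,0) -> (15.5,0) [heading=180, move]
LT 150: heading 180 -> 330
RT 180: heading 330 -> 150
RT 90: heading 150 -> 60
FD 12.7: (15.5,0) -> (21.85,10.999) [heading=60, move]
LT 150: heading 60 -> 210
FD 4.3: (21.85,10.999) -> (18.126,8.849) [heading=210, move]
Final: pos=(18.126,8.849), heading=210, 2 segment(s) drawn

Segment endpoints: x in {0, 5.3, 9.9}, y in {0}
xmin=0, ymin=0, xmax=9.9, ymax=0

Answer: 0 0 9.9 0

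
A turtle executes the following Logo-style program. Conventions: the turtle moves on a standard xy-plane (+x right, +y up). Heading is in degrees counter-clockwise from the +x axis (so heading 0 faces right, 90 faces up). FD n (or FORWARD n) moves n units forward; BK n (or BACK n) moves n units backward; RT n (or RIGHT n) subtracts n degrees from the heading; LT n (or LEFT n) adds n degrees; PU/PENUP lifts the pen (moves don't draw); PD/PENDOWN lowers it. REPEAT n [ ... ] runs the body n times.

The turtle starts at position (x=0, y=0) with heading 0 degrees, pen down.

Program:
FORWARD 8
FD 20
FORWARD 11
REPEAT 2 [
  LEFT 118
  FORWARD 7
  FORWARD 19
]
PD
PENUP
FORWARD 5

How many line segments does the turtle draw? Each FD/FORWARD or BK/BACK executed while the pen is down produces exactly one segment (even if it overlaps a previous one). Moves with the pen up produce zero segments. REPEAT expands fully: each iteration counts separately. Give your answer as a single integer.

Executing turtle program step by step:
Start: pos=(0,0), heading=0, pen down
FD 8: (0,0) -> (8,0) [heading=0, draw]
FD 20: (8,0) -> (28,0) [heading=0, draw]
FD 11: (28,0) -> (39,0) [heading=0, draw]
REPEAT 2 [
  -- iteration 1/2 --
  LT 118: heading 0 -> 118
  FD 7: (39,0) -> (35.714,6.181) [heading=118, draw]
  FD 19: (35.714,6.181) -> (26.794,22.957) [heading=118, draw]
  -- iteration 2/2 --
  LT 118: heading 118 -> 236
  FD 7: (26.794,22.957) -> (22.879,17.153) [heading=236, draw]
  FD 19: (22.879,17.153) -> (12.255,1.402) [heading=236, draw]
]
PD: pen down
PU: pen up
FD 5: (12.255,1.402) -> (9.459,-2.744) [heading=236, move]
Final: pos=(9.459,-2.744), heading=236, 7 segment(s) drawn
Segments drawn: 7

Answer: 7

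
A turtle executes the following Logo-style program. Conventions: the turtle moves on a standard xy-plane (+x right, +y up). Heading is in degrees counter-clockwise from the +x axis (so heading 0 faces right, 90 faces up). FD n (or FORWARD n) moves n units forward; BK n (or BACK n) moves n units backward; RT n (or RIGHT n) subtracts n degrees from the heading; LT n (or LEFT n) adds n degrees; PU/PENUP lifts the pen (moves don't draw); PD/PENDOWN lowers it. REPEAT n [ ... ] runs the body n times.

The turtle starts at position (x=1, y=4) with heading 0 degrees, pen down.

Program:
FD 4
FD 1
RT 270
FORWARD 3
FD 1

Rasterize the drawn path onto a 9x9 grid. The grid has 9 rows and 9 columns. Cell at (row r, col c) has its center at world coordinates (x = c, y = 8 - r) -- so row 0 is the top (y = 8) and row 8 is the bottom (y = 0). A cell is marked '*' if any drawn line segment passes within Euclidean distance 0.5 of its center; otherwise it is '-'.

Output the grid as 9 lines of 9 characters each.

Segment 0: (1,4) -> (5,4)
Segment 1: (5,4) -> (6,4)
Segment 2: (6,4) -> (6,7)
Segment 3: (6,7) -> (6,8)

Answer: ------*--
------*--
------*--
------*--
-******--
---------
---------
---------
---------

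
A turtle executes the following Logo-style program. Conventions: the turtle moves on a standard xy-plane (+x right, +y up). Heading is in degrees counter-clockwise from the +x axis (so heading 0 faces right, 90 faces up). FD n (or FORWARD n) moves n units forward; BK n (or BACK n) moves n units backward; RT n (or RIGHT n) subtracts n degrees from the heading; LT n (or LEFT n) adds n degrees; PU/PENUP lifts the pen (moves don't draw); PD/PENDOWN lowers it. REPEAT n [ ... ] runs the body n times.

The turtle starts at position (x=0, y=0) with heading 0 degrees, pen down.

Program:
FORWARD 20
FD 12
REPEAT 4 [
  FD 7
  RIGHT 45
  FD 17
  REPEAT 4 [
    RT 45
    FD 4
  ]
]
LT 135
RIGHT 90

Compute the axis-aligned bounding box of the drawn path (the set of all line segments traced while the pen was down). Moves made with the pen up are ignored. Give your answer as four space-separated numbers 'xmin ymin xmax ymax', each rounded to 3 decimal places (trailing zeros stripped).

Executing turtle program step by step:
Start: pos=(0,0), heading=0, pen down
FD 20: (0,0) -> (20,0) [heading=0, draw]
FD 12: (20,0) -> (32,0) [heading=0, draw]
REPEAT 4 [
  -- iteration 1/4 --
  FD 7: (32,0) -> (39,0) [heading=0, draw]
  RT 45: heading 0 -> 315
  FD 17: (39,0) -> (51.021,-12.021) [heading=315, draw]
  REPEAT 4 [
    -- iteration 1/4 --
    RT 45: heading 315 -> 270
    FD 4: (51.021,-12.021) -> (51.021,-16.021) [heading=270, draw]
    -- iteration 2/4 --
    RT 45: heading 270 -> 225
    FD 4: (51.021,-16.021) -> (48.192,-18.849) [heading=225, draw]
    -- iteration 3/4 --
    RT 45: heading 225 -> 180
    FD 4: (48.192,-18.849) -> (44.192,-18.849) [heading=180, draw]
    -- iteration 4/4 --
    RT 45: heading 180 -> 135
    FD 4: (44.192,-18.849) -> (41.364,-16.021) [heading=135, draw]
  ]
  -- iteration 2/4 --
  FD 7: (41.364,-16.021) -> (36.414,-11.071) [heading=135, draw]
  RT 45: heading 135 -> 90
  FD 17: (36.414,-11.071) -> (36.414,5.929) [heading=90, draw]
  REPEAT 4 [
    -- iteration 1/4 --
    RT 45: heading 90 -> 45
    FD 4: (36.414,5.929) -> (39.243,8.757) [heading=45, draw]
    -- iteration 2/4 --
    RT 45: heading 45 -> 0
    FD 4: (39.243,8.757) -> (43.243,8.757) [heading=0, draw]
    -- iteration 3/4 --
    RT 45: heading 0 -> 315
    FD 4: (43.243,8.757) -> (46.071,5.929) [heading=315, draw]
    -- iteration 4/4 --
    RT 45: heading 315 -> 270
    FD 4: (46.071,5.929) -> (46.071,1.929) [heading=270, draw]
  ]
  -- iteration 3/4 --
  FD 7: (46.071,1.929) -> (46.071,-5.071) [heading=270, draw]
  RT 45: heading 270 -> 225
  FD 17: (46.071,-5.071) -> (34.05,-17.092) [heading=225, draw]
  REPEAT 4 [
    -- iteration 1/4 --
    RT 45: heading 225 -> 180
    FD 4: (34.05,-17.092) -> (30.05,-17.092) [heading=180, draw]
    -- iteration 2/4 --
    RT 45: heading 180 -> 135
    FD 4: (30.05,-17.092) -> (27.222,-14.263) [heading=135, draw]
    -- iteration 3/4 --
    RT 45: heading 135 -> 90
    FD 4: (27.222,-14.263) -> (27.222,-10.263) [heading=90, draw]
    -- iteration 4/4 --
    RT 45: heading 90 -> 45
    FD 4: (27.222,-10.263) -> (30.05,-7.435) [heading=45, draw]
  ]
  -- iteration 4/4 --
  FD 7: (30.05,-7.435) -> (35,-2.485) [heading=45, draw]
  RT 45: heading 45 -> 0
  FD 17: (35,-2.485) -> (52,-2.485) [heading=0, draw]
  REPEAT 4 [
    -- iteration 1/4 --
    RT 45: heading 0 -> 315
    FD 4: (52,-2.485) -> (54.828,-5.314) [heading=315, draw]
    -- iteration 2/4 --
    RT 45: heading 315 -> 270
    FD 4: (54.828,-5.314) -> (54.828,-9.314) [heading=270, draw]
    -- iteration 3/4 --
    RT 45: heading 270 -> 225
    FD 4: (54.828,-9.314) -> (52,-12.142) [heading=225, draw]
    -- iteration 4/4 --
    RT 45: heading 225 -> 180
    FD 4: (52,-12.142) -> (48,-12.142) [heading=180, draw]
  ]
]
LT 135: heading 180 -> 315
RT 90: heading 315 -> 225
Final: pos=(48,-12.142), heading=225, 26 segment(s) drawn

Segment endpoints: x in {0, 20, 27.222, 30.05, 30.05, 32, 34.05, 35, 36.414, 39, 39.243, 41.364, 43.243, 44.192, 46.071, 48, 48.192, 51.021, 52, 54.828}, y in {-18.849, -17.092, -16.021, -14.263, -12.142, -12.142, -12.021, -11.071, -10.263, -9.314, -7.435, -5.314, -5.071, -2.485, -2.485, 0, 1.929, 5.929, 5.929, 8.757, 8.757}
xmin=0, ymin=-18.849, xmax=54.828, ymax=8.757

Answer: 0 -18.849 54.828 8.757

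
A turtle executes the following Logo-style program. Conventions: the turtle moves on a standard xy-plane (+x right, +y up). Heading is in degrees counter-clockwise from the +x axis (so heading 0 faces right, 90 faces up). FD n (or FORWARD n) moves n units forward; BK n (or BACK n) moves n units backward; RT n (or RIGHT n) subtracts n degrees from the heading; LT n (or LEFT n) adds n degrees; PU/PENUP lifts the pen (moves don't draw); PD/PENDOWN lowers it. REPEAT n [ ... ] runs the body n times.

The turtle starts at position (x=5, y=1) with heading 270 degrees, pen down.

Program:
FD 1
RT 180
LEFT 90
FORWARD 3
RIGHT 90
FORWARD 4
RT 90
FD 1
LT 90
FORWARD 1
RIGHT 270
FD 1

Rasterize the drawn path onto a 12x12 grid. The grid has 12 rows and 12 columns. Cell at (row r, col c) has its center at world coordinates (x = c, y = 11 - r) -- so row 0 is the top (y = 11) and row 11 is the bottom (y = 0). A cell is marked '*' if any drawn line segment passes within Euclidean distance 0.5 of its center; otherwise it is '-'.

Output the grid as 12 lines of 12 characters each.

Segment 0: (5,1) -> (5,0)
Segment 1: (5,0) -> (2,0)
Segment 2: (2,0) -> (2,4)
Segment 3: (2,4) -> (3,4)
Segment 4: (3,4) -> (3,5)
Segment 5: (3,5) -> (2,5)

Answer: ------------
------------
------------
------------
------------
------------
--**--------
--**--------
--*---------
--*---------
--*--*------
--****------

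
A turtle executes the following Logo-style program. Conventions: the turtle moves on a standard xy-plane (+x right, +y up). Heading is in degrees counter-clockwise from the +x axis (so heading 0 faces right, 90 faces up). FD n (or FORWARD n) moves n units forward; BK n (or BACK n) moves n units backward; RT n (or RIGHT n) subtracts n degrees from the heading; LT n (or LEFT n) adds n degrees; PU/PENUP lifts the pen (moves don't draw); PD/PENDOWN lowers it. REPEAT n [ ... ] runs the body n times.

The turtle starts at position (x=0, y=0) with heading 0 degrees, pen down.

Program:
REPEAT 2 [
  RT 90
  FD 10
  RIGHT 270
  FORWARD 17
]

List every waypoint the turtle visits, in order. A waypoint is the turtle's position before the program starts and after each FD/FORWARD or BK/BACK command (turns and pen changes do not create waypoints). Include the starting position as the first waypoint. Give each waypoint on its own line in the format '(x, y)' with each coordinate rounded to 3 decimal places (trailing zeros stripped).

Executing turtle program step by step:
Start: pos=(0,0), heading=0, pen down
REPEAT 2 [
  -- iteration 1/2 --
  RT 90: heading 0 -> 270
  FD 10: (0,0) -> (0,-10) [heading=270, draw]
  RT 270: heading 270 -> 0
  FD 17: (0,-10) -> (17,-10) [heading=0, draw]
  -- iteration 2/2 --
  RT 90: heading 0 -> 270
  FD 10: (17,-10) -> (17,-20) [heading=270, draw]
  RT 270: heading 270 -> 0
  FD 17: (17,-20) -> (34,-20) [heading=0, draw]
]
Final: pos=(34,-20), heading=0, 4 segment(s) drawn
Waypoints (5 total):
(0, 0)
(0, -10)
(17, -10)
(17, -20)
(34, -20)

Answer: (0, 0)
(0, -10)
(17, -10)
(17, -20)
(34, -20)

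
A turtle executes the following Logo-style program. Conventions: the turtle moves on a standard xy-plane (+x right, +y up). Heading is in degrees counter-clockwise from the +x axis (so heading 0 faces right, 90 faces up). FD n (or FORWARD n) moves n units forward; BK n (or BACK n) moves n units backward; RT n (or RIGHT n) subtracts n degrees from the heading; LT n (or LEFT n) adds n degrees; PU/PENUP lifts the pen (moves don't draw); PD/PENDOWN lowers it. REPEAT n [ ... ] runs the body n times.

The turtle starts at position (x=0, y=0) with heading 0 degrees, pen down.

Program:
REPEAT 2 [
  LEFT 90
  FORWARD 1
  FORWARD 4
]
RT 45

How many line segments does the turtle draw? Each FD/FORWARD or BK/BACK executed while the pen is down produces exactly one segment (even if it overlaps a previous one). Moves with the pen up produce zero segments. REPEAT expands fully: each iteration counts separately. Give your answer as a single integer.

Executing turtle program step by step:
Start: pos=(0,0), heading=0, pen down
REPEAT 2 [
  -- iteration 1/2 --
  LT 90: heading 0 -> 90
  FD 1: (0,0) -> (0,1) [heading=90, draw]
  FD 4: (0,1) -> (0,5) [heading=90, draw]
  -- iteration 2/2 --
  LT 90: heading 90 -> 180
  FD 1: (0,5) -> (-1,5) [heading=180, draw]
  FD 4: (-1,5) -> (-5,5) [heading=180, draw]
]
RT 45: heading 180 -> 135
Final: pos=(-5,5), heading=135, 4 segment(s) drawn
Segments drawn: 4

Answer: 4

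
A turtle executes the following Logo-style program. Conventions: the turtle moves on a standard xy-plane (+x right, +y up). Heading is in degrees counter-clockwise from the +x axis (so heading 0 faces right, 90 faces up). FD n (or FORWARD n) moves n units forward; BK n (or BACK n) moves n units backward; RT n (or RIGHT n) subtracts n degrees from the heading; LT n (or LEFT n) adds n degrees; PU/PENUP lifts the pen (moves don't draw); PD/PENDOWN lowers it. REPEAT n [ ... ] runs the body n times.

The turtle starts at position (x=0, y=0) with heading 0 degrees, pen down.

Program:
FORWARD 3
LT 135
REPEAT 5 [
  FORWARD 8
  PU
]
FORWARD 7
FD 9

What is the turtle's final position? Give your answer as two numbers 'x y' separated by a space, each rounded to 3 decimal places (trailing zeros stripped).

Answer: -36.598 39.598

Derivation:
Executing turtle program step by step:
Start: pos=(0,0), heading=0, pen down
FD 3: (0,0) -> (3,0) [heading=0, draw]
LT 135: heading 0 -> 135
REPEAT 5 [
  -- iteration 1/5 --
  FD 8: (3,0) -> (-2.657,5.657) [heading=135, draw]
  PU: pen up
  -- iteration 2/5 --
  FD 8: (-2.657,5.657) -> (-8.314,11.314) [heading=135, move]
  PU: pen up
  -- iteration 3/5 --
  FD 8: (-8.314,11.314) -> (-13.971,16.971) [heading=135, move]
  PU: pen up
  -- iteration 4/5 --
  FD 8: (-13.971,16.971) -> (-19.627,22.627) [heading=135, move]
  PU: pen up
  -- iteration 5/5 --
  FD 8: (-19.627,22.627) -> (-25.284,28.284) [heading=135, move]
  PU: pen up
]
FD 7: (-25.284,28.284) -> (-30.234,33.234) [heading=135, move]
FD 9: (-30.234,33.234) -> (-36.598,39.598) [heading=135, move]
Final: pos=(-36.598,39.598), heading=135, 2 segment(s) drawn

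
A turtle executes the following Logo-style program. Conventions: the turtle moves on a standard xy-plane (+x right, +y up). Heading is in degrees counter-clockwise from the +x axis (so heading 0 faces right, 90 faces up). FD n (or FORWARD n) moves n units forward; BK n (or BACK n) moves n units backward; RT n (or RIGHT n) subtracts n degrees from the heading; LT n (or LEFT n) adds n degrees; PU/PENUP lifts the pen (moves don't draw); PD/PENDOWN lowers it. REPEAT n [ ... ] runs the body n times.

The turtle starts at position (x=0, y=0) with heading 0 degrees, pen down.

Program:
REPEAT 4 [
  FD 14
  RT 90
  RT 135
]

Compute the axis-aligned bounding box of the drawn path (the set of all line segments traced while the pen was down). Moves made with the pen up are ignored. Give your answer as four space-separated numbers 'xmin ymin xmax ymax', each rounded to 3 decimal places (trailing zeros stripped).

Executing turtle program step by step:
Start: pos=(0,0), heading=0, pen down
REPEAT 4 [
  -- iteration 1/4 --
  FD 14: (0,0) -> (14,0) [heading=0, draw]
  RT 90: heading 0 -> 270
  RT 135: heading 270 -> 135
  -- iteration 2/4 --
  FD 14: (14,0) -> (4.101,9.899) [heading=135, draw]
  RT 90: heading 135 -> 45
  RT 135: heading 45 -> 270
  -- iteration 3/4 --
  FD 14: (4.101,9.899) -> (4.101,-4.101) [heading=270, draw]
  RT 90: heading 270 -> 180
  RT 135: heading 180 -> 45
  -- iteration 4/4 --
  FD 14: (4.101,-4.101) -> (14,5.799) [heading=45, draw]
  RT 90: heading 45 -> 315
  RT 135: heading 315 -> 180
]
Final: pos=(14,5.799), heading=180, 4 segment(s) drawn

Segment endpoints: x in {0, 4.101, 4.101, 14, 14}, y in {-4.101, 0, 5.799, 9.899}
xmin=0, ymin=-4.101, xmax=14, ymax=9.899

Answer: 0 -4.101 14 9.899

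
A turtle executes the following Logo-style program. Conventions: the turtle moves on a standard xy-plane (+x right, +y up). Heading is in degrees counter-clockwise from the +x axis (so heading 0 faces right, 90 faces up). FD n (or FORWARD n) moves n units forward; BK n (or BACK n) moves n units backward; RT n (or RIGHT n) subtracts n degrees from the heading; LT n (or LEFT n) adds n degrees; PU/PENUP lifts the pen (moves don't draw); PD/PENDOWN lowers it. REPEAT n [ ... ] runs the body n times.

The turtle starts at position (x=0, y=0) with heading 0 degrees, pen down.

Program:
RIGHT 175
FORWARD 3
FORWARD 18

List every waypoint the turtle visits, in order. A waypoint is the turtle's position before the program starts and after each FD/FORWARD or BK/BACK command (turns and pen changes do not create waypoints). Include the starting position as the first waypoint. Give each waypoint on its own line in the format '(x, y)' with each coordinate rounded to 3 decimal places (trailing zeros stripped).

Executing turtle program step by step:
Start: pos=(0,0), heading=0, pen down
RT 175: heading 0 -> 185
FD 3: (0,0) -> (-2.989,-0.261) [heading=185, draw]
FD 18: (-2.989,-0.261) -> (-20.92,-1.83) [heading=185, draw]
Final: pos=(-20.92,-1.83), heading=185, 2 segment(s) drawn
Waypoints (3 total):
(0, 0)
(-2.989, -0.261)
(-20.92, -1.83)

Answer: (0, 0)
(-2.989, -0.261)
(-20.92, -1.83)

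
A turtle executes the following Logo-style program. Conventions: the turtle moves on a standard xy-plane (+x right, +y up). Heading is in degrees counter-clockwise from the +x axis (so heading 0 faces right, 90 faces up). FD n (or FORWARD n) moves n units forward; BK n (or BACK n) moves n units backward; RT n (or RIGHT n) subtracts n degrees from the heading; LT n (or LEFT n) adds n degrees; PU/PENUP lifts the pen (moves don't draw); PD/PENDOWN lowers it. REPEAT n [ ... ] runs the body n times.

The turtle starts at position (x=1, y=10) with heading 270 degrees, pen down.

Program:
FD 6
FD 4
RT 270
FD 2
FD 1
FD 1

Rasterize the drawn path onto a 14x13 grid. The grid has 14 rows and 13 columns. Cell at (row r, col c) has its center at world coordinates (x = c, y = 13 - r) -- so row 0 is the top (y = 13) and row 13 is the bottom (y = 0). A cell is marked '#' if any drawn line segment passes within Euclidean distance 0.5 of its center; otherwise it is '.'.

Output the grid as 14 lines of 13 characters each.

Answer: .............
.............
.............
.#...........
.#...........
.#...........
.#...........
.#...........
.#...........
.#...........
.#...........
.#...........
.#...........
.#####.......

Derivation:
Segment 0: (1,10) -> (1,4)
Segment 1: (1,4) -> (1,0)
Segment 2: (1,0) -> (3,0)
Segment 3: (3,0) -> (4,0)
Segment 4: (4,0) -> (5,0)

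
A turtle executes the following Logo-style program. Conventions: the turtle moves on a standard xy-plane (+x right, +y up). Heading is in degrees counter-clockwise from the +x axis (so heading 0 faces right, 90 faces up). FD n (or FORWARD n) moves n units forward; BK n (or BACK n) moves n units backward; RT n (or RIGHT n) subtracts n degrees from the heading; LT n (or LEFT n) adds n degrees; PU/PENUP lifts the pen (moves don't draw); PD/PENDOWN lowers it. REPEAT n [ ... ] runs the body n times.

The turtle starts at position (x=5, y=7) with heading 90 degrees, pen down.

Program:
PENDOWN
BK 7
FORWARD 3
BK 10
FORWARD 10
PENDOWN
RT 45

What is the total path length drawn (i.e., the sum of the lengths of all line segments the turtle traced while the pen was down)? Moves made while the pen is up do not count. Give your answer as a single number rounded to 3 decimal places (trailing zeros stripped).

Answer: 30

Derivation:
Executing turtle program step by step:
Start: pos=(5,7), heading=90, pen down
PD: pen down
BK 7: (5,7) -> (5,0) [heading=90, draw]
FD 3: (5,0) -> (5,3) [heading=90, draw]
BK 10: (5,3) -> (5,-7) [heading=90, draw]
FD 10: (5,-7) -> (5,3) [heading=90, draw]
PD: pen down
RT 45: heading 90 -> 45
Final: pos=(5,3), heading=45, 4 segment(s) drawn

Segment lengths:
  seg 1: (5,7) -> (5,0), length = 7
  seg 2: (5,0) -> (5,3), length = 3
  seg 3: (5,3) -> (5,-7), length = 10
  seg 4: (5,-7) -> (5,3), length = 10
Total = 30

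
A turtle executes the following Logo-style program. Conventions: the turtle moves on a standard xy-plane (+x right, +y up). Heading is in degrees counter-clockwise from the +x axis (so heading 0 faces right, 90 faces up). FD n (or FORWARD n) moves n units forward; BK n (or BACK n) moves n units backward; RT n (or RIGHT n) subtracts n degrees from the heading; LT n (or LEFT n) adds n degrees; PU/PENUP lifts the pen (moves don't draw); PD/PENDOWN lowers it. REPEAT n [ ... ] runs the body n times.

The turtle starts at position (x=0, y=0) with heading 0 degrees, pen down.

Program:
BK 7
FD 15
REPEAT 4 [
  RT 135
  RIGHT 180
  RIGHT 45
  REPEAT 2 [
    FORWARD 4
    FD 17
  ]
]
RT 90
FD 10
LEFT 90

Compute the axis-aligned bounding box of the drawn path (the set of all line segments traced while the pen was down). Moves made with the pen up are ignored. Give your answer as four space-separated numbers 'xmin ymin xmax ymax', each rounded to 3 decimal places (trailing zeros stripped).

Executing turtle program step by step:
Start: pos=(0,0), heading=0, pen down
BK 7: (0,0) -> (-7,0) [heading=0, draw]
FD 15: (-7,0) -> (8,0) [heading=0, draw]
REPEAT 4 [
  -- iteration 1/4 --
  RT 135: heading 0 -> 225
  RT 180: heading 225 -> 45
  RT 45: heading 45 -> 0
  REPEAT 2 [
    -- iteration 1/2 --
    FD 4: (8,0) -> (12,0) [heading=0, draw]
    FD 17: (12,0) -> (29,0) [heading=0, draw]
    -- iteration 2/2 --
    FD 4: (29,0) -> (33,0) [heading=0, draw]
    FD 17: (33,0) -> (50,0) [heading=0, draw]
  ]
  -- iteration 2/4 --
  RT 135: heading 0 -> 225
  RT 180: heading 225 -> 45
  RT 45: heading 45 -> 0
  REPEAT 2 [
    -- iteration 1/2 --
    FD 4: (50,0) -> (54,0) [heading=0, draw]
    FD 17: (54,0) -> (71,0) [heading=0, draw]
    -- iteration 2/2 --
    FD 4: (71,0) -> (75,0) [heading=0, draw]
    FD 17: (75,0) -> (92,0) [heading=0, draw]
  ]
  -- iteration 3/4 --
  RT 135: heading 0 -> 225
  RT 180: heading 225 -> 45
  RT 45: heading 45 -> 0
  REPEAT 2 [
    -- iteration 1/2 --
    FD 4: (92,0) -> (96,0) [heading=0, draw]
    FD 17: (96,0) -> (113,0) [heading=0, draw]
    -- iteration 2/2 --
    FD 4: (113,0) -> (117,0) [heading=0, draw]
    FD 17: (117,0) -> (134,0) [heading=0, draw]
  ]
  -- iteration 4/4 --
  RT 135: heading 0 -> 225
  RT 180: heading 225 -> 45
  RT 45: heading 45 -> 0
  REPEAT 2 [
    -- iteration 1/2 --
    FD 4: (134,0) -> (138,0) [heading=0, draw]
    FD 17: (138,0) -> (155,0) [heading=0, draw]
    -- iteration 2/2 --
    FD 4: (155,0) -> (159,0) [heading=0, draw]
    FD 17: (159,0) -> (176,0) [heading=0, draw]
  ]
]
RT 90: heading 0 -> 270
FD 10: (176,0) -> (176,-10) [heading=270, draw]
LT 90: heading 270 -> 0
Final: pos=(176,-10), heading=0, 19 segment(s) drawn

Segment endpoints: x in {-7, 0, 8, 12, 29, 33, 50, 54, 71, 75, 92, 96, 113, 117, 134, 138, 155, 159, 176}, y in {-10, 0, 0, 0, 0, 0, 0, 0, 0, 0, 0, 0, 0, 0, 0, 0, 0, 0}
xmin=-7, ymin=-10, xmax=176, ymax=0

Answer: -7 -10 176 0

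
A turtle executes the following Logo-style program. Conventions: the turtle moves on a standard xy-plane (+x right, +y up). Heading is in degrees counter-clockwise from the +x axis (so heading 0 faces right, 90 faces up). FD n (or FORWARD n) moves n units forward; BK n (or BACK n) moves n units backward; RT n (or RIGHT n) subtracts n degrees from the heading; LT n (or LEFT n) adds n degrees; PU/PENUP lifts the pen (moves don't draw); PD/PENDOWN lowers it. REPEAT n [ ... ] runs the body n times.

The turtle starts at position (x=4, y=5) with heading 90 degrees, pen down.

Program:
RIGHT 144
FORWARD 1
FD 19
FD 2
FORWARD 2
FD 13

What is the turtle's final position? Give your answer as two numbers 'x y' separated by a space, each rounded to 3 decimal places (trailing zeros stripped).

Answer: 25.748 -24.934

Derivation:
Executing turtle program step by step:
Start: pos=(4,5), heading=90, pen down
RT 144: heading 90 -> 306
FD 1: (4,5) -> (4.588,4.191) [heading=306, draw]
FD 19: (4.588,4.191) -> (15.756,-11.18) [heading=306, draw]
FD 2: (15.756,-11.18) -> (16.931,-12.798) [heading=306, draw]
FD 2: (16.931,-12.798) -> (18.107,-14.416) [heading=306, draw]
FD 13: (18.107,-14.416) -> (25.748,-24.934) [heading=306, draw]
Final: pos=(25.748,-24.934), heading=306, 5 segment(s) drawn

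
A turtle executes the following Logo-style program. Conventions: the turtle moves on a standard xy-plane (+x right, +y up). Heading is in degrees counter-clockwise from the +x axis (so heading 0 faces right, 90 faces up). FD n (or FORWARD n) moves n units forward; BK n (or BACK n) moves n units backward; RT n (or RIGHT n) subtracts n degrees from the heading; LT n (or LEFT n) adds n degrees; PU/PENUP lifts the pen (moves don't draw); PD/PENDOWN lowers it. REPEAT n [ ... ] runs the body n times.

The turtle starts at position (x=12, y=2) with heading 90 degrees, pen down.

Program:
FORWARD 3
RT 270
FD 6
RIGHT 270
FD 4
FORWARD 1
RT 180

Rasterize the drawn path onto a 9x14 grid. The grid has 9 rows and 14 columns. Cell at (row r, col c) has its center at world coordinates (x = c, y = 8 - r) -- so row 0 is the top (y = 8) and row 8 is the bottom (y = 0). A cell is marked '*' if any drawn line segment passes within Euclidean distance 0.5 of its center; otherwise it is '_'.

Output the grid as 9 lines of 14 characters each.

Answer: ______________
______________
______________
______*******_
______*_____*_
______*_____*_
______*_____*_
______*_______
______*_______

Derivation:
Segment 0: (12,2) -> (12,5)
Segment 1: (12,5) -> (6,5)
Segment 2: (6,5) -> (6,1)
Segment 3: (6,1) -> (6,-0)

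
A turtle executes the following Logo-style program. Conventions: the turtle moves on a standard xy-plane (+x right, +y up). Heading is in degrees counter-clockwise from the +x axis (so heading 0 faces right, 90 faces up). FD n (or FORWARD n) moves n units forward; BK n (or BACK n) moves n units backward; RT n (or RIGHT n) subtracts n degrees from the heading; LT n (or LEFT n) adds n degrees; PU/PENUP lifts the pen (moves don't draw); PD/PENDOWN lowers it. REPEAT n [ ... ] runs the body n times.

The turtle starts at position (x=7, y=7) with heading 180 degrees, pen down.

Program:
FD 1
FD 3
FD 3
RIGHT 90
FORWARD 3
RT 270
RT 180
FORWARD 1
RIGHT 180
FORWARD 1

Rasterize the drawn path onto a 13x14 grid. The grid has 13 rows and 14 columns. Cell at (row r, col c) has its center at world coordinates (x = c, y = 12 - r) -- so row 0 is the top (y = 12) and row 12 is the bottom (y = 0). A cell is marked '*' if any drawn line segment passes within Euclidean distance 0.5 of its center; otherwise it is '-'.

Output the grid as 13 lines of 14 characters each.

Answer: --------------
--------------
**------------
*-------------
*-------------
********------
--------------
--------------
--------------
--------------
--------------
--------------
--------------

Derivation:
Segment 0: (7,7) -> (6,7)
Segment 1: (6,7) -> (3,7)
Segment 2: (3,7) -> (0,7)
Segment 3: (0,7) -> (0,10)
Segment 4: (0,10) -> (1,10)
Segment 5: (1,10) -> (0,10)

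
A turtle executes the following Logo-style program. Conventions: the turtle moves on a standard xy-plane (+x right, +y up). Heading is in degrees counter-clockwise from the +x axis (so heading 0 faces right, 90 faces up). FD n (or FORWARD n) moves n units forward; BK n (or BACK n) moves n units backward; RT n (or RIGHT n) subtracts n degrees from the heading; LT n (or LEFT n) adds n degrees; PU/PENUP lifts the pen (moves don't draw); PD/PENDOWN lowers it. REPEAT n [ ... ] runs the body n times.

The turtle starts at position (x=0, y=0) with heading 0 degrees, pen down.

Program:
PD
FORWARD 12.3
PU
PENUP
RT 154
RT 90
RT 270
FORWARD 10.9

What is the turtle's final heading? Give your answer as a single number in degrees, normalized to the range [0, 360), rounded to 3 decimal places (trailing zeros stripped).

Executing turtle program step by step:
Start: pos=(0,0), heading=0, pen down
PD: pen down
FD 12.3: (0,0) -> (12.3,0) [heading=0, draw]
PU: pen up
PU: pen up
RT 154: heading 0 -> 206
RT 90: heading 206 -> 116
RT 270: heading 116 -> 206
FD 10.9: (12.3,0) -> (2.503,-4.778) [heading=206, move]
Final: pos=(2.503,-4.778), heading=206, 1 segment(s) drawn

Answer: 206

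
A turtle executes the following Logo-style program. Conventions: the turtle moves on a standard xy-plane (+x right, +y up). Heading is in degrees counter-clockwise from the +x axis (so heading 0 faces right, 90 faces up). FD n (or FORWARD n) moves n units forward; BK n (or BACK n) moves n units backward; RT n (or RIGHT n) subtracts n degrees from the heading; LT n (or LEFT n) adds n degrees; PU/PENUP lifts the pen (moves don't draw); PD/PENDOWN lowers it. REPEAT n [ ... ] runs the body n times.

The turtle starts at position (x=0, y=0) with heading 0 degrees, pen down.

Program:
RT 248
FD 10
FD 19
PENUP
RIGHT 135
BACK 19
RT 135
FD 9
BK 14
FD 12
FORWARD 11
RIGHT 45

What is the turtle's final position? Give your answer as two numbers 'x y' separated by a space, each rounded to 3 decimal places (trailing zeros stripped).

Answer: -45.042 27.569

Derivation:
Executing turtle program step by step:
Start: pos=(0,0), heading=0, pen down
RT 248: heading 0 -> 112
FD 10: (0,0) -> (-3.746,9.272) [heading=112, draw]
FD 19: (-3.746,9.272) -> (-10.864,26.888) [heading=112, draw]
PU: pen up
RT 135: heading 112 -> 337
BK 19: (-10.864,26.888) -> (-28.353,34.312) [heading=337, move]
RT 135: heading 337 -> 202
FD 9: (-28.353,34.312) -> (-36.698,30.941) [heading=202, move]
BK 14: (-36.698,30.941) -> (-23.717,36.185) [heading=202, move]
FD 12: (-23.717,36.185) -> (-34.843,31.69) [heading=202, move]
FD 11: (-34.843,31.69) -> (-45.042,27.569) [heading=202, move]
RT 45: heading 202 -> 157
Final: pos=(-45.042,27.569), heading=157, 2 segment(s) drawn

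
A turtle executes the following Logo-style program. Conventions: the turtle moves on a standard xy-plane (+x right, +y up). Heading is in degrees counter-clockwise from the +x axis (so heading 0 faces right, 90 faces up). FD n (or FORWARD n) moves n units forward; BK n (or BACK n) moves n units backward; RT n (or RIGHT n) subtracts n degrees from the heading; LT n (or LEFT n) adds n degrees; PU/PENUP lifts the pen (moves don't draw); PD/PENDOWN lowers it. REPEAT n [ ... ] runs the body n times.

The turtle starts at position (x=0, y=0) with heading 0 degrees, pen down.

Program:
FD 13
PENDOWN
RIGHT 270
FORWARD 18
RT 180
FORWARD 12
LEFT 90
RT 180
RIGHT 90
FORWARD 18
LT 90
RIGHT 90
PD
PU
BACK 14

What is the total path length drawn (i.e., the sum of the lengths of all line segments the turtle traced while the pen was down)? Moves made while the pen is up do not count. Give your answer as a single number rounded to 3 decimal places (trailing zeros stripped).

Executing turtle program step by step:
Start: pos=(0,0), heading=0, pen down
FD 13: (0,0) -> (13,0) [heading=0, draw]
PD: pen down
RT 270: heading 0 -> 90
FD 18: (13,0) -> (13,18) [heading=90, draw]
RT 180: heading 90 -> 270
FD 12: (13,18) -> (13,6) [heading=270, draw]
LT 90: heading 270 -> 0
RT 180: heading 0 -> 180
RT 90: heading 180 -> 90
FD 18: (13,6) -> (13,24) [heading=90, draw]
LT 90: heading 90 -> 180
RT 90: heading 180 -> 90
PD: pen down
PU: pen up
BK 14: (13,24) -> (13,10) [heading=90, move]
Final: pos=(13,10), heading=90, 4 segment(s) drawn

Segment lengths:
  seg 1: (0,0) -> (13,0), length = 13
  seg 2: (13,0) -> (13,18), length = 18
  seg 3: (13,18) -> (13,6), length = 12
  seg 4: (13,6) -> (13,24), length = 18
Total = 61

Answer: 61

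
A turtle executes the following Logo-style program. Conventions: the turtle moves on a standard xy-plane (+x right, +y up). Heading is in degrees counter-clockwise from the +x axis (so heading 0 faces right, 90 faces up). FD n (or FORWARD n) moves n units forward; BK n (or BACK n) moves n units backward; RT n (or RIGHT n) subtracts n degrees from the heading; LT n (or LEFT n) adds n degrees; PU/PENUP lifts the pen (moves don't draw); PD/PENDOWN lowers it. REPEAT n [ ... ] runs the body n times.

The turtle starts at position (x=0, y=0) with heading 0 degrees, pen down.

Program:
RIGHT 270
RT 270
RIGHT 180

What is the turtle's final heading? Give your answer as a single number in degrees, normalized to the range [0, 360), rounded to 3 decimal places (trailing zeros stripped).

Executing turtle program step by step:
Start: pos=(0,0), heading=0, pen down
RT 270: heading 0 -> 90
RT 270: heading 90 -> 180
RT 180: heading 180 -> 0
Final: pos=(0,0), heading=0, 0 segment(s) drawn

Answer: 0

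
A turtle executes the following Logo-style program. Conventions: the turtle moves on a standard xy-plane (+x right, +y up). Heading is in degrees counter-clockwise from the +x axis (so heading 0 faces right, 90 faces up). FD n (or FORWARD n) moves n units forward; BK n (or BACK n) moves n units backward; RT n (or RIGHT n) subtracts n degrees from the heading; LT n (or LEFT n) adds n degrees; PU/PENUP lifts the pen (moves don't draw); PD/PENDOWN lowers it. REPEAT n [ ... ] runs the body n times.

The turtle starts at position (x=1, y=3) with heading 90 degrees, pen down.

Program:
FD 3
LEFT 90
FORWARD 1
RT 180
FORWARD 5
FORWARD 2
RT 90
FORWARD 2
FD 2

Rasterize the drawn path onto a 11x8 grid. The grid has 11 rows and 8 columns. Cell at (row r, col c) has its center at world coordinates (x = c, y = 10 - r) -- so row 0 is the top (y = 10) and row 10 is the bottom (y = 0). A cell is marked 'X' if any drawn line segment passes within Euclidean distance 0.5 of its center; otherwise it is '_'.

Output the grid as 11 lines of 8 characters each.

Answer: ________
________
________
________
XXXXXXXX
_X_____X
_X_____X
_X_____X
_______X
________
________

Derivation:
Segment 0: (1,3) -> (1,6)
Segment 1: (1,6) -> (0,6)
Segment 2: (0,6) -> (5,6)
Segment 3: (5,6) -> (7,6)
Segment 4: (7,6) -> (7,4)
Segment 5: (7,4) -> (7,2)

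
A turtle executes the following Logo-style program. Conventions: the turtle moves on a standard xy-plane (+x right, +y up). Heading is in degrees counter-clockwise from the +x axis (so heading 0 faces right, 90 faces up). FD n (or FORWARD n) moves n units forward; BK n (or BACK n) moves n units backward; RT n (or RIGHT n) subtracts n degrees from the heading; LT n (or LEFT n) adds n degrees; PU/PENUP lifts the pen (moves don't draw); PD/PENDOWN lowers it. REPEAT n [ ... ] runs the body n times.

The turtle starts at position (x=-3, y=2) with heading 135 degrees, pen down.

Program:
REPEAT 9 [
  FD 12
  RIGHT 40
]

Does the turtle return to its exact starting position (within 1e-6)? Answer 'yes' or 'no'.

Executing turtle program step by step:
Start: pos=(-3,2), heading=135, pen down
REPEAT 9 [
  -- iteration 1/9 --
  FD 12: (-3,2) -> (-11.485,10.485) [heading=135, draw]
  RT 40: heading 135 -> 95
  -- iteration 2/9 --
  FD 12: (-11.485,10.485) -> (-12.531,22.44) [heading=95, draw]
  RT 40: heading 95 -> 55
  -- iteration 3/9 --
  FD 12: (-12.531,22.44) -> (-5.648,32.269) [heading=55, draw]
  RT 40: heading 55 -> 15
  -- iteration 4/9 --
  FD 12: (-5.648,32.269) -> (5.943,35.375) [heading=15, draw]
  RT 40: heading 15 -> 335
  -- iteration 5/9 --
  FD 12: (5.943,35.375) -> (16.819,30.304) [heading=335, draw]
  RT 40: heading 335 -> 295
  -- iteration 6/9 --
  FD 12: (16.819,30.304) -> (21.89,19.428) [heading=295, draw]
  RT 40: heading 295 -> 255
  -- iteration 7/9 --
  FD 12: (21.89,19.428) -> (18.784,7.837) [heading=255, draw]
  RT 40: heading 255 -> 215
  -- iteration 8/9 --
  FD 12: (18.784,7.837) -> (8.954,0.954) [heading=215, draw]
  RT 40: heading 215 -> 175
  -- iteration 9/9 --
  FD 12: (8.954,0.954) -> (-3,2) [heading=175, draw]
  RT 40: heading 175 -> 135
]
Final: pos=(-3,2), heading=135, 9 segment(s) drawn

Start position: (-3, 2)
Final position: (-3, 2)
Distance = 0; < 1e-6 -> CLOSED

Answer: yes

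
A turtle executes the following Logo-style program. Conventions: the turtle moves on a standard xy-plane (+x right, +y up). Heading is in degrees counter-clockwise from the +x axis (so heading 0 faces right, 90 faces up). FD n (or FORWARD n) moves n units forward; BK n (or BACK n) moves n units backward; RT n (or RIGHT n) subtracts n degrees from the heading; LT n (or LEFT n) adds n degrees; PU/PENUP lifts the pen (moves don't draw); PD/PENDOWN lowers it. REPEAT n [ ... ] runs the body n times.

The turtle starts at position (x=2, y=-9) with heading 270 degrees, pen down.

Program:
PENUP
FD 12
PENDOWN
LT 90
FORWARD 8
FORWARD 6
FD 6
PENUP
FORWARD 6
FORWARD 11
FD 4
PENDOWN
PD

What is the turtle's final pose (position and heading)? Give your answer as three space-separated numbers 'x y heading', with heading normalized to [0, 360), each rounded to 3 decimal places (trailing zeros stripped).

Answer: 43 -21 0

Derivation:
Executing turtle program step by step:
Start: pos=(2,-9), heading=270, pen down
PU: pen up
FD 12: (2,-9) -> (2,-21) [heading=270, move]
PD: pen down
LT 90: heading 270 -> 0
FD 8: (2,-21) -> (10,-21) [heading=0, draw]
FD 6: (10,-21) -> (16,-21) [heading=0, draw]
FD 6: (16,-21) -> (22,-21) [heading=0, draw]
PU: pen up
FD 6: (22,-21) -> (28,-21) [heading=0, move]
FD 11: (28,-21) -> (39,-21) [heading=0, move]
FD 4: (39,-21) -> (43,-21) [heading=0, move]
PD: pen down
PD: pen down
Final: pos=(43,-21), heading=0, 3 segment(s) drawn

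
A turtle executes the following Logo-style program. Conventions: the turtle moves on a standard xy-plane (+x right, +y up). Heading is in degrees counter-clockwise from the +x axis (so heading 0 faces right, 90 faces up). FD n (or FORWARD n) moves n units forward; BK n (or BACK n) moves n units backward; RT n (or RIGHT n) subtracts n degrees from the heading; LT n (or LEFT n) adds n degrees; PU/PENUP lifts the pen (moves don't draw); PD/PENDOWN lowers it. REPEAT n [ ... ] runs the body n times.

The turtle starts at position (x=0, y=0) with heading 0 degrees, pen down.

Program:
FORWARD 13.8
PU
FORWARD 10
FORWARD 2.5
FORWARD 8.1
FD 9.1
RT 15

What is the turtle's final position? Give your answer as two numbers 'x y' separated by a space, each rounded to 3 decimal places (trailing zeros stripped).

Answer: 43.5 0

Derivation:
Executing turtle program step by step:
Start: pos=(0,0), heading=0, pen down
FD 13.8: (0,0) -> (13.8,0) [heading=0, draw]
PU: pen up
FD 10: (13.8,0) -> (23.8,0) [heading=0, move]
FD 2.5: (23.8,0) -> (26.3,0) [heading=0, move]
FD 8.1: (26.3,0) -> (34.4,0) [heading=0, move]
FD 9.1: (34.4,0) -> (43.5,0) [heading=0, move]
RT 15: heading 0 -> 345
Final: pos=(43.5,0), heading=345, 1 segment(s) drawn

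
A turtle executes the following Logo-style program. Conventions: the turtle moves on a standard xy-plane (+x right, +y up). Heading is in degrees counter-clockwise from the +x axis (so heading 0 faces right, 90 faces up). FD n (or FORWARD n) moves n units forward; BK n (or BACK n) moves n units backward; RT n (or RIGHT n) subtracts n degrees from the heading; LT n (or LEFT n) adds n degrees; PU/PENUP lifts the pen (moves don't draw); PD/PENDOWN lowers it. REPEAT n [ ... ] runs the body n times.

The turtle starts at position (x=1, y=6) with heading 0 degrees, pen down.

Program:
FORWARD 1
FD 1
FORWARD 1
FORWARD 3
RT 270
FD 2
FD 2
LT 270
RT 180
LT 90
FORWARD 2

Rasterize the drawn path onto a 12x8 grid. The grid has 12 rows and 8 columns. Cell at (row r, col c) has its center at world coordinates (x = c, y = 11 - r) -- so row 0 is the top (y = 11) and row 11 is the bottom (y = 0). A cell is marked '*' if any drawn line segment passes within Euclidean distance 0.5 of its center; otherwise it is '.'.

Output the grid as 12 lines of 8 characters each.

Answer: ........
.......*
.......*
.......*
.......*
.*******
........
........
........
........
........
........

Derivation:
Segment 0: (1,6) -> (2,6)
Segment 1: (2,6) -> (3,6)
Segment 2: (3,6) -> (4,6)
Segment 3: (4,6) -> (7,6)
Segment 4: (7,6) -> (7,8)
Segment 5: (7,8) -> (7,10)
Segment 6: (7,10) -> (7,8)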